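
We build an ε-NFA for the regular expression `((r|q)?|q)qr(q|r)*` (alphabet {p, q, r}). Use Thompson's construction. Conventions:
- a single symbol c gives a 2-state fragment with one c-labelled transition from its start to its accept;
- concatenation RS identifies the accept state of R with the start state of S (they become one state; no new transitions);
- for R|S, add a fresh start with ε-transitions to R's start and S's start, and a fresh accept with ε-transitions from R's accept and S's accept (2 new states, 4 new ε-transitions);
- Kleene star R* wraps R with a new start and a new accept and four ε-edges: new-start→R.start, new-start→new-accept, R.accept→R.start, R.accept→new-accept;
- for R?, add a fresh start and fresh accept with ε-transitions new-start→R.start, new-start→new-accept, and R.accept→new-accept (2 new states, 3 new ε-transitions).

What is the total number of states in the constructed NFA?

21

Building bottom-up:
Each of the 7 symbol leaves contributes a 2-state fragment.
  r|q = 6 states
  (r|q)? = 8 states
  (r|q)?|q = 12 states
  q|r = 6 states
  (q|r)* = 8 states
  ((r|q)?|q)qr(q|r)* = 21 states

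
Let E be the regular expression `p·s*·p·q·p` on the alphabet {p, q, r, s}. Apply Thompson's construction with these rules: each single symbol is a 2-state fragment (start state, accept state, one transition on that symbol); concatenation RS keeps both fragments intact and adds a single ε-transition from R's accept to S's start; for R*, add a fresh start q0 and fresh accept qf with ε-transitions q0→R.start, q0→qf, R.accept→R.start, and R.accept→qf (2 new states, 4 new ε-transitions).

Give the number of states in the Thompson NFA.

Building bottom-up:
Each of the 5 symbol leaves contributes a 2-state fragment.
  s* — 4 states
  p·s*·p·q·p — 12 states

12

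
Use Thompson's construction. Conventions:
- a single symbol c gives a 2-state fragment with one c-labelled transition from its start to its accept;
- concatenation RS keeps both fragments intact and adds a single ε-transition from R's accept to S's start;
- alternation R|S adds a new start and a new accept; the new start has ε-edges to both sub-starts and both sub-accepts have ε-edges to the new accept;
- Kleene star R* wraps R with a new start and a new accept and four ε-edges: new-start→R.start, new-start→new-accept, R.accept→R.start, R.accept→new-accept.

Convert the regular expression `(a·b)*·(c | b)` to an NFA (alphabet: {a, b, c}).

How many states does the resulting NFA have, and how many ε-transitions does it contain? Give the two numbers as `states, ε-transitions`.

12, 10

Building bottom-up:
Each of the 4 symbol leaves contributes 2 states and 0 ε-transitions.
  a·b → 4 states, 1 ε-transition
  (a·b)* → 6 states, 5 ε-transitions
  c | b → 6 states, 4 ε-transitions
  (a·b)*·(c | b) → 12 states, 10 ε-transitions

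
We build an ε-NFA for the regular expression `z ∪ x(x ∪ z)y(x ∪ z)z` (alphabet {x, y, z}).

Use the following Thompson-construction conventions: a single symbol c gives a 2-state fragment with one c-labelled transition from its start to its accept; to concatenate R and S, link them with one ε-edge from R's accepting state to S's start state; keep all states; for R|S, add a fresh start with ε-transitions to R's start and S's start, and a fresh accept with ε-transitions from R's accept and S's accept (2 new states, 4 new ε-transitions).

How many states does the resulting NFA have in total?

22

Bottom-up over the parse tree:
Each of the 8 symbol leaves contributes a 2-state fragment.
  x ∪ z — 6 states
  x ∪ z — 6 states
  x(x ∪ z)y(x ∪ z)z — 18 states
  z ∪ x(x ∪ z)y(x ∪ z)z — 22 states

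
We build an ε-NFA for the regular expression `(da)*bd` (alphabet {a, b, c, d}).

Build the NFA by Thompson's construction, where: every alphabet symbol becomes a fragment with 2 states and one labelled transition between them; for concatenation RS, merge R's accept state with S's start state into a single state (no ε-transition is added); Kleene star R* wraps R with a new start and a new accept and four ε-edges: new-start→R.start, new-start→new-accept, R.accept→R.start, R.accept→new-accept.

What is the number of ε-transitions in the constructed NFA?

By structural recursion:
Each of the 4 symbol leaves contributes 0 ε-transitions.
  da → 0 ε-transitions
  (da)* → 4 ε-transitions
  (da)*bd → 4 ε-transitions

4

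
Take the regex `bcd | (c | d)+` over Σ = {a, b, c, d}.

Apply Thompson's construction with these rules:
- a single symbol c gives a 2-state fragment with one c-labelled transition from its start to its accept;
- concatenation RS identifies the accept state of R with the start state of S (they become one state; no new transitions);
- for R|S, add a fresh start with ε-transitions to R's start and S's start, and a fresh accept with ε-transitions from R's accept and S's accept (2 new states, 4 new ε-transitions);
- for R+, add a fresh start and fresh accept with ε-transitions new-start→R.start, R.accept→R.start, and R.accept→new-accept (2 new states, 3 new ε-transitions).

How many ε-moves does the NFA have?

11

Per subexpression:
Each of the 5 symbol leaves contributes 0 ε-transitions.
  bcd — 0 ε-transitions
  c | d — 4 ε-transitions
  (c | d)+ — 7 ε-transitions
  bcd | (c | d)+ — 11 ε-transitions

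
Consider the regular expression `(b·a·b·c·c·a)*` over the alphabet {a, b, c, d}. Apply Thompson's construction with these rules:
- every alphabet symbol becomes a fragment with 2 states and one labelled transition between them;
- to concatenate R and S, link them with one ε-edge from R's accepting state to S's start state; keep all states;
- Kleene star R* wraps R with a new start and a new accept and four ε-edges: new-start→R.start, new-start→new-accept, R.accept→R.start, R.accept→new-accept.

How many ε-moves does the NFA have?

9

Recursing over subexpressions:
Each of the 6 symbol leaves contributes 0 ε-transitions.
  b·a·b·c·c·a — 5 ε-transitions
  (b·a·b·c·c·a)* — 9 ε-transitions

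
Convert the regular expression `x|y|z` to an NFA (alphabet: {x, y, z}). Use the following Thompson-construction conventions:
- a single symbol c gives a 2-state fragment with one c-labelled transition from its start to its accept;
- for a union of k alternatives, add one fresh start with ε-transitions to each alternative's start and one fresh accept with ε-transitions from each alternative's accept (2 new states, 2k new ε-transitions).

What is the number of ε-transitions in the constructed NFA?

By structural recursion:
Each of the 3 symbol leaves contributes 0 ε-transitions.
  x|y|z : 6 ε-transitions

6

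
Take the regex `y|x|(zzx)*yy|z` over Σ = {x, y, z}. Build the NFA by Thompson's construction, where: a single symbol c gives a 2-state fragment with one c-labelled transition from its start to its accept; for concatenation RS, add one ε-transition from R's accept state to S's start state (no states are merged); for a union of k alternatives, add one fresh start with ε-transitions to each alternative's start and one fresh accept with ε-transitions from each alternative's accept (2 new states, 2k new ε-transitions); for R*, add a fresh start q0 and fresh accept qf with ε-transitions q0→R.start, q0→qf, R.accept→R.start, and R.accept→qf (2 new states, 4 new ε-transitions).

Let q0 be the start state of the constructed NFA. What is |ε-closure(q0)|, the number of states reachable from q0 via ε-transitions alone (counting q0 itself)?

8

Compute the ε-closure size of each fragment's start state recursively; a symbol fragment's start has no outgoing ε-edge, so its closure is just itself (size 1).
  zzx : same as the first factor's closure: |ε-closure| = 1
  (zzx)* : |ε-closure| = 1 (new start) + 1 (body) + 1 (new accept) = 3
  (zzx)*yy : |ε-closure| = 3 + 1 = 4 (closure spills across the concat boundary because the left factor accepts ε)
  y|x|(zzx)*yy|z : new start ε-reaches every alternative's start; none of them accept ε, so the new accept is not reached: |ε-closure| = 1 + 1 + 1 + 4 + 1 = 8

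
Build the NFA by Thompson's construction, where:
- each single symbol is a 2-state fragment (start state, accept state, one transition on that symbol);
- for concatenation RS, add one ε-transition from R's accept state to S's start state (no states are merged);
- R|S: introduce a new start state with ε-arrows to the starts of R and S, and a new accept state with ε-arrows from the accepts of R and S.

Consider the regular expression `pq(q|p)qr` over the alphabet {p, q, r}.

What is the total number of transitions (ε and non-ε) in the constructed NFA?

14

Per subexpression:
Each of the 6 symbol leaves contributes 1 transition (1 symbol, 0 ε).
  q|p — 6 transitions (2 symbol, 4 ε)
  pq(q|p)qr — 14 transitions (6 symbol, 8 ε)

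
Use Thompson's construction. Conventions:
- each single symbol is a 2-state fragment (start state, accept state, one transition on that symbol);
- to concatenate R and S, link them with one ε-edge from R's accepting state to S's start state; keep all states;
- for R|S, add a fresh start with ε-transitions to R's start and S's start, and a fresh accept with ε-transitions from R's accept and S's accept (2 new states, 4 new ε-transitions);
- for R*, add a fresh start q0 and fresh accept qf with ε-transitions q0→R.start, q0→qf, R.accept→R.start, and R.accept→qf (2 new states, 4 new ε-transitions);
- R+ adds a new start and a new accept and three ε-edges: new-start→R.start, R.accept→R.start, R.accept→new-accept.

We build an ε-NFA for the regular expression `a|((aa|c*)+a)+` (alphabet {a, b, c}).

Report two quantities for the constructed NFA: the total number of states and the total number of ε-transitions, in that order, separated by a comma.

20, 20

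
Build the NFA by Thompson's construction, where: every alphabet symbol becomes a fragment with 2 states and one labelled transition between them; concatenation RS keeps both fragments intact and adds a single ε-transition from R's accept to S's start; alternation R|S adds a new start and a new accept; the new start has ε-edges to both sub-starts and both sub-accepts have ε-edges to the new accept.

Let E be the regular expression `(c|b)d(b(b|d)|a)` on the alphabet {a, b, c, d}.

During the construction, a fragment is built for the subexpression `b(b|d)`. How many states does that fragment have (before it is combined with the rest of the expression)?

Fragment for `b(b|d)`:
Each of the 3 symbol leaves contributes a 2-state fragment.
  b|d = 6 states
  b(b|d) = 8 states

8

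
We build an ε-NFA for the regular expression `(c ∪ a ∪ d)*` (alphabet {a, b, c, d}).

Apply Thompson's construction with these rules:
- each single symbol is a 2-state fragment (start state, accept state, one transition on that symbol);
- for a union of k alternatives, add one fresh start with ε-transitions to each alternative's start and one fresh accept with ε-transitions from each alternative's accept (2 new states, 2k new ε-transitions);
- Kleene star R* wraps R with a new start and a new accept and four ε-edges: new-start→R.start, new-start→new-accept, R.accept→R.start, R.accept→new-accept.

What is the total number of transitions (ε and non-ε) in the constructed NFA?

Recursing over subexpressions:
Each of the 3 symbol leaves contributes 1 transition (1 symbol, 0 ε).
  c ∪ a ∪ d — 9 transitions (3 symbol, 6 ε)
  (c ∪ a ∪ d)* — 13 transitions (3 symbol, 10 ε)

13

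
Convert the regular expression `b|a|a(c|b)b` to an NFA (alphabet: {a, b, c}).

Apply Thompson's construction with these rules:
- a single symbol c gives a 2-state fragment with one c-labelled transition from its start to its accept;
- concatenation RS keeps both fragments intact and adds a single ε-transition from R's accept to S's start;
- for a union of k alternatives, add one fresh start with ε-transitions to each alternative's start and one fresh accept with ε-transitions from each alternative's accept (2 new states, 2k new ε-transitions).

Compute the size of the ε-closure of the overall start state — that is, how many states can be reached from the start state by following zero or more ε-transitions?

4

Let C(F) = |ε-closure(F.start)| within fragment F, and note whether F accepts ε. Symbol fragments have C = 1 and do not accept ε. Then:
  c|b → new start ε-reaches every alternative's start; none of them accept ε, so the new accept is not reached: |closure| = 1 + 1 + 1 = 3
  a(c|b)b → same as the first factor's closure: |closure| = 1
  b|a|a(c|b)b → |closure| = 1 + 1 + 1 + 1 = 4 (the new accept is not ε-reachable since no branch accepts ε)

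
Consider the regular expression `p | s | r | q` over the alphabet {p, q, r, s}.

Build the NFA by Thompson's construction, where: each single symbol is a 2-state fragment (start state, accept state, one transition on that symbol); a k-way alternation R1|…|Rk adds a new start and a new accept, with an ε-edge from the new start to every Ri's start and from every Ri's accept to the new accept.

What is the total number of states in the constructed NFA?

Recursing over subexpressions:
Each of the 4 symbol leaves contributes a 2-state fragment.
  p | s | r | q = 10 states

10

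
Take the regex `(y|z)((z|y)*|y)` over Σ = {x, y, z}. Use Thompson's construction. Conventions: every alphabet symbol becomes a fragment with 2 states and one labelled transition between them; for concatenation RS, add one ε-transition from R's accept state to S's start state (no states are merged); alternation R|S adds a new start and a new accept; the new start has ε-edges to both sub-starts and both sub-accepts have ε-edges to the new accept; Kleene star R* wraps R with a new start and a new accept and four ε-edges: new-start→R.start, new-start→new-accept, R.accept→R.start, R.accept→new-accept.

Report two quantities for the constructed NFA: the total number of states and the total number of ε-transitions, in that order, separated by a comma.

Recursing over subexpressions:
Each of the 5 symbol leaves contributes 2 states and 0 ε-transitions.
  y|z — 6 states, 4 ε-transitions
  z|y — 6 states, 4 ε-transitions
  (z|y)* — 8 states, 8 ε-transitions
  (z|y)*|y — 12 states, 12 ε-transitions
  (y|z)((z|y)*|y) — 18 states, 17 ε-transitions

18, 17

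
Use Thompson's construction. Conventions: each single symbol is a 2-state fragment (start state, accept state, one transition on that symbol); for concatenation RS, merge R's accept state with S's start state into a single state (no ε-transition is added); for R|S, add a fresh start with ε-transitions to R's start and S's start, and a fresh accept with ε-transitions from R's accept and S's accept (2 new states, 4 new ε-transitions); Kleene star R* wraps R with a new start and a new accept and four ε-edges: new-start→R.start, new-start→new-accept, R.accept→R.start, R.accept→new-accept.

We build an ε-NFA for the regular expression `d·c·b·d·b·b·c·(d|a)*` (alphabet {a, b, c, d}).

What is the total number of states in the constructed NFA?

15

Bottom-up over the parse tree:
Each of the 9 symbol leaves contributes a 2-state fragment.
  d|a → 6 states
  (d|a)* → 8 states
  d·c·b·d·b·b·c·(d|a)* → 15 states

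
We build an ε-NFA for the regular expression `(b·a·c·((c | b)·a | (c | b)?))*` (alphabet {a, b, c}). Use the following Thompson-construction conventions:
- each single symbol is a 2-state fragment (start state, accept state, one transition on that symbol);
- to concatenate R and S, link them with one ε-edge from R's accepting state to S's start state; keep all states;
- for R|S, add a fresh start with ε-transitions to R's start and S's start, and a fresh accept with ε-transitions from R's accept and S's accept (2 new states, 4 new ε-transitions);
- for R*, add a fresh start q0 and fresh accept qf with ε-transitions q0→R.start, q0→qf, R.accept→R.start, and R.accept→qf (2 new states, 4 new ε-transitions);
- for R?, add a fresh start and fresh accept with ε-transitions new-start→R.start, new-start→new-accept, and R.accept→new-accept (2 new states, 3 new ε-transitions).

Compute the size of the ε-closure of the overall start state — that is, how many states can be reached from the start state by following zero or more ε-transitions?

Work bottom-up. For each fragment F, track |ε-closure(F.start)| and whether F's accept lies in that closure (i.e. whether F accepts ε). A single-symbol fragment has closure size 1 and does not accept ε.
  c | b — |ε-closure| = 1 + 1 + 1 = 3 (the new accept is not ε-reachable since no branch accepts ε)
  (c | b)·a — |ε-closure| equals the left operand's closure size = 3 (its accept is not ε-reachable, so the closure stops there)
  c | b — new start ε-reaches every alternative's start; none of them accept ε, so the new accept is not reached: |ε-closure| = 1 + 1 + 1 = 3
  (c | b)? — new start has ε-edges to the inner start and to the new accept, so |ε-closure| = 2 + 3 = 5
  (c | b)·a | (c | b)? — |ε-closure| = 1 (new start) + (3 + 5) + 1 (new accept, since some branch ε-reaches its own accept) = 10
  b·a·c·((c | b)·a | (c | b)?) — |ε-closure| equals the left operand's closure size = 1 (its accept is not ε-reachable, so the closure stops there)
  (b·a·c·((c | b)·a | (c | b)?))* — new start has ε-edges to the inner start and to the new accept, so |ε-closure| = 2 + 1 = 3

3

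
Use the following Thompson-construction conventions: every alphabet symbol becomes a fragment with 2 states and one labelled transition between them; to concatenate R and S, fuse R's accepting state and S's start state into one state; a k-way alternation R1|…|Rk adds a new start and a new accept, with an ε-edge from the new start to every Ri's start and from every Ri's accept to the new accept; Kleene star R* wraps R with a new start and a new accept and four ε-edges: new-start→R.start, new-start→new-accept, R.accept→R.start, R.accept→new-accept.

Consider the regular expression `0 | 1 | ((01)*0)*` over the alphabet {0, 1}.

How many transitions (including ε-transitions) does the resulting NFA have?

Per subexpression:
Each of the 5 symbol leaves contributes 1 transition (1 symbol, 0 ε).
  01 → 2 transitions (2 symbol, 0 ε)
  (01)* → 6 transitions (2 symbol, 4 ε)
  (01)*0 → 7 transitions (3 symbol, 4 ε)
  ((01)*0)* → 11 transitions (3 symbol, 8 ε)
  0 | 1 | ((01)*0)* → 19 transitions (5 symbol, 14 ε)

19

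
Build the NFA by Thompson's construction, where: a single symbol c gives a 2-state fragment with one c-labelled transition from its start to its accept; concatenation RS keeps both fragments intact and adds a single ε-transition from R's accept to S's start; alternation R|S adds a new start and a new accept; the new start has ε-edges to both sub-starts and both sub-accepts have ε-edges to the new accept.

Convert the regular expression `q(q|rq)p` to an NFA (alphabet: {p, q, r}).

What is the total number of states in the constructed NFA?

12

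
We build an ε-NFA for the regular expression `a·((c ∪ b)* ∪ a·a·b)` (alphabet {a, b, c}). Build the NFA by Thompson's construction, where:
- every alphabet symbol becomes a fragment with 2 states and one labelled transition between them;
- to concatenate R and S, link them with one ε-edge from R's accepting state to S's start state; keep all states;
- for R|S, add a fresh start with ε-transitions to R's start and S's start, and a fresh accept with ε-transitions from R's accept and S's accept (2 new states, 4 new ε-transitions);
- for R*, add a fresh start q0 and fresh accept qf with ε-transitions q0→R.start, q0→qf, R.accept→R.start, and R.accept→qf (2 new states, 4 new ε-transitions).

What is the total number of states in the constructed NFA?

18

Bottom-up over the parse tree:
Each of the 6 symbol leaves contributes a 2-state fragment.
  c ∪ b — 6 states
  (c ∪ b)* — 8 states
  a·a·b — 6 states
  (c ∪ b)* ∪ a·a·b — 16 states
  a·((c ∪ b)* ∪ a·a·b) — 18 states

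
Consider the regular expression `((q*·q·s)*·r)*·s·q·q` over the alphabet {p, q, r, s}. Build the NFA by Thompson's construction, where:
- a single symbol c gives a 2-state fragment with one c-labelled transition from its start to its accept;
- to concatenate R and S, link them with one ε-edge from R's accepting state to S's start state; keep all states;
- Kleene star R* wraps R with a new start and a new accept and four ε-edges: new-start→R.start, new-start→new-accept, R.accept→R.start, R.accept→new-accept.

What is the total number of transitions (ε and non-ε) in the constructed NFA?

By structural recursion:
Each of the 7 symbol leaves contributes 1 transition (1 symbol, 0 ε).
  q* → 5 transitions (1 symbol, 4 ε)
  q*·q·s → 9 transitions (3 symbol, 6 ε)
  (q*·q·s)* → 13 transitions (3 symbol, 10 ε)
  (q*·q·s)*·r → 15 transitions (4 symbol, 11 ε)
  ((q*·q·s)*·r)* → 19 transitions (4 symbol, 15 ε)
  ((q*·q·s)*·r)*·s·q·q → 25 transitions (7 symbol, 18 ε)

25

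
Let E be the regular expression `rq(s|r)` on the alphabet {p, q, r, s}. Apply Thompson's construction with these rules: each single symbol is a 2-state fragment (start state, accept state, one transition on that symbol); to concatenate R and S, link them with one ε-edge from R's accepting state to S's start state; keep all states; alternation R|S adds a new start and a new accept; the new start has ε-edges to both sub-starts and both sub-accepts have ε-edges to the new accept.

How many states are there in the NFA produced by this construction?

10

Building bottom-up:
Each of the 4 symbol leaves contributes a 2-state fragment.
  s|r : 6 states
  rq(s|r) : 10 states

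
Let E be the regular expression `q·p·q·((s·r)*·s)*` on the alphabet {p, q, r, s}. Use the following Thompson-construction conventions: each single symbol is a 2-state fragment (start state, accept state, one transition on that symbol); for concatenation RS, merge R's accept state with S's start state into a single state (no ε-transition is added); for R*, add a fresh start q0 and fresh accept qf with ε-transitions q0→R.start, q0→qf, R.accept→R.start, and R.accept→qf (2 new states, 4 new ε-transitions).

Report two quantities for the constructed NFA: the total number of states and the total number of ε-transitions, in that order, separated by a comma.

Recursing over subexpressions:
Each of the 6 symbol leaves contributes 2 states and 0 ε-transitions.
  s·r : 3 states, 0 ε-transitions
  (s·r)* : 5 states, 4 ε-transitions
  (s·r)*·s : 6 states, 4 ε-transitions
  ((s·r)*·s)* : 8 states, 8 ε-transitions
  q·p·q·((s·r)*·s)* : 11 states, 8 ε-transitions

11, 8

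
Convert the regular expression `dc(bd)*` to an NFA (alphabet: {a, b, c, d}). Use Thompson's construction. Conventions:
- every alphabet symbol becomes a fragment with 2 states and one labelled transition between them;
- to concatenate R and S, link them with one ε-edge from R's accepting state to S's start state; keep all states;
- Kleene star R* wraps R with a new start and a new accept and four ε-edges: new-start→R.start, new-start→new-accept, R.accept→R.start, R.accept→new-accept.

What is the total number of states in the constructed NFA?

By structural recursion:
Each of the 4 symbol leaves contributes a 2-state fragment.
  bd → 4 states
  (bd)* → 6 states
  dc(bd)* → 10 states

10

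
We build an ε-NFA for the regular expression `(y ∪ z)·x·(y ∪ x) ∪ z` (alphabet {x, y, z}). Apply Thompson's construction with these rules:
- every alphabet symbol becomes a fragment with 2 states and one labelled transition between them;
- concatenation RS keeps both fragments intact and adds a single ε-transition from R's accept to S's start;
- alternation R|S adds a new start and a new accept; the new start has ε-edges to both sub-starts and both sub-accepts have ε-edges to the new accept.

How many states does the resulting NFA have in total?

18

Building bottom-up:
Each of the 6 symbol leaves contributes a 2-state fragment.
  y ∪ z — 6 states
  y ∪ x — 6 states
  (y ∪ z)·x·(y ∪ x) — 14 states
  (y ∪ z)·x·(y ∪ x) ∪ z — 18 states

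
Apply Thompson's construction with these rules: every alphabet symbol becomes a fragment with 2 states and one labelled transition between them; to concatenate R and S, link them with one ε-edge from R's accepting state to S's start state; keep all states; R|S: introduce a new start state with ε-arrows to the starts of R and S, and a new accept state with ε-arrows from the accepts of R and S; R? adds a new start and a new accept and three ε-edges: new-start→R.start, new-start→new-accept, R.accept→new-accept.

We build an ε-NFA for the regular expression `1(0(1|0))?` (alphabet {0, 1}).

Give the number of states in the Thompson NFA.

By structural recursion:
Each of the 4 symbol leaves contributes a 2-state fragment.
  1|0 : 6 states
  0(1|0) : 8 states
  (0(1|0))? : 10 states
  1(0(1|0))? : 12 states

12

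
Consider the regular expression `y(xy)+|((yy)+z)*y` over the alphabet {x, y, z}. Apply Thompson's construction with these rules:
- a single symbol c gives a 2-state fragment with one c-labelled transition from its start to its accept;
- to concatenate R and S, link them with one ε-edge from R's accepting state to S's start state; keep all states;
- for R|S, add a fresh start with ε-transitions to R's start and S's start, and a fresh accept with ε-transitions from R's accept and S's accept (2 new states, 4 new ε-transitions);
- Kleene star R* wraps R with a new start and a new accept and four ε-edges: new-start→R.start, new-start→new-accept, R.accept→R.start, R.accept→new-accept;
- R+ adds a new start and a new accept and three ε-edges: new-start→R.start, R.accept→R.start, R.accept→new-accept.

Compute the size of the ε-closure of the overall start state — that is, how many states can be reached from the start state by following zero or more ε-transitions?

7

Compute the ε-closure size of each fragment's start state recursively; a symbol fragment's start has no outgoing ε-edge, so its closure is just itself (size 1).
  xy → |closure| equals the left operand's closure size = 1 (its accept is not ε-reachable, so the closure stops there)
  (xy)+ → |closure| = 1 + 1 = 2 (the body doesn't accept ε, so the new accept is not reached)
  y(xy)+ → |closure| equals the left operand's closure size = 1 (its accept is not ε-reachable, so the closure stops there)
  yy → same as the first factor's closure: |closure| = 1
  (yy)+ → new start ε-reaches only the body's start; the new accept needs a symbol first: |closure| = 1 + 1 = 2
  (yy)+z → |closure| equals the left operand's closure size = 2 (its accept is not ε-reachable, so the closure stops there)
  ((yy)+z)* → the star's fresh start ε-reaches both the body's start and the fresh accept: |closure| = 2 + 2 = 4
  ((yy)+z)*y → |closure| = 4 + 1 = 5 (closure spills across the concat boundary because the left factor accepts ε)
  y(xy)+|((yy)+z)*y → new start ε-reaches every alternative's start; none of them accept ε, so the new accept is not reached: |closure| = 1 + 1 + 5 = 7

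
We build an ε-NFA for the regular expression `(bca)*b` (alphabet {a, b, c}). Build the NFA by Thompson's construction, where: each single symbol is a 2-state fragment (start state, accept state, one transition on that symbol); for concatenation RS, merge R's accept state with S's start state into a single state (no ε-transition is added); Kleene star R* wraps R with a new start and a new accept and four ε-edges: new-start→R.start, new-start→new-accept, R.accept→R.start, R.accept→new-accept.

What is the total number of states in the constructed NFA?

Per subexpression:
Each of the 4 symbol leaves contributes a 2-state fragment.
  bca — 4 states
  (bca)* — 6 states
  (bca)*b — 7 states

7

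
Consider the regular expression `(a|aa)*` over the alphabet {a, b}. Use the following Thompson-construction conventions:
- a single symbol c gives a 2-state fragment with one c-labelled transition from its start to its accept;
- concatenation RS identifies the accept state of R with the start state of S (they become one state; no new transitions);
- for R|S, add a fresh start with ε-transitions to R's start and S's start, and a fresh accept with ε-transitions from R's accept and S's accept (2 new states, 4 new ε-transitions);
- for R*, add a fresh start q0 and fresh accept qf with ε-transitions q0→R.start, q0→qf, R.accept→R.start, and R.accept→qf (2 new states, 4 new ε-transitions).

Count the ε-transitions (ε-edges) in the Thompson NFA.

8

Building bottom-up:
Each of the 3 symbol leaves contributes 0 ε-transitions.
  aa — 0 ε-transitions
  a|aa — 4 ε-transitions
  (a|aa)* — 8 ε-transitions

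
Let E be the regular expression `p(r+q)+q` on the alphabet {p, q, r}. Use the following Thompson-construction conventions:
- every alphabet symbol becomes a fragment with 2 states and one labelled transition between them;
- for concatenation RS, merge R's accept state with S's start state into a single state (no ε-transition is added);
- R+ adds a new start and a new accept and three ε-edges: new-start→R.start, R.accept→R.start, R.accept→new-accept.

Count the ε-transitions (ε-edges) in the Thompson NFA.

6

Bottom-up over the parse tree:
Each of the 4 symbol leaves contributes 0 ε-transitions.
  r+ → 3 ε-transitions
  r+q → 3 ε-transitions
  (r+q)+ → 6 ε-transitions
  p(r+q)+q → 6 ε-transitions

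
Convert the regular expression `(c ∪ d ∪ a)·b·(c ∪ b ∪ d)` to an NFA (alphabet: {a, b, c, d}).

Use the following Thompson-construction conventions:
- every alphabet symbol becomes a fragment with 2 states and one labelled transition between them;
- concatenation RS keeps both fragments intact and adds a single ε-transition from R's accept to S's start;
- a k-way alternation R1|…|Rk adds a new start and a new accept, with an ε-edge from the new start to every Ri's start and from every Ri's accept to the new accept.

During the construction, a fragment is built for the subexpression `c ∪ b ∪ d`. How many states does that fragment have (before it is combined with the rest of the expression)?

8

Fragment for `c ∪ b ∪ d`:
Each of the 3 symbol leaves contributes a 2-state fragment.
  c ∪ b ∪ d → 8 states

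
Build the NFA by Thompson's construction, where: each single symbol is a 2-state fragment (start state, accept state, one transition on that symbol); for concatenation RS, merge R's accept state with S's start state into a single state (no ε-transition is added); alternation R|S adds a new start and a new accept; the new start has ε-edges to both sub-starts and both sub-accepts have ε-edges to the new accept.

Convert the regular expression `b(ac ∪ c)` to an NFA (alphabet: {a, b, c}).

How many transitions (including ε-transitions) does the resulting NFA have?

8

Building bottom-up:
Each of the 4 symbol leaves contributes 1 transition (1 symbol, 0 ε).
  ac → 2 transitions (2 symbol, 0 ε)
  ac ∪ c → 7 transitions (3 symbol, 4 ε)
  b(ac ∪ c) → 8 transitions (4 symbol, 4 ε)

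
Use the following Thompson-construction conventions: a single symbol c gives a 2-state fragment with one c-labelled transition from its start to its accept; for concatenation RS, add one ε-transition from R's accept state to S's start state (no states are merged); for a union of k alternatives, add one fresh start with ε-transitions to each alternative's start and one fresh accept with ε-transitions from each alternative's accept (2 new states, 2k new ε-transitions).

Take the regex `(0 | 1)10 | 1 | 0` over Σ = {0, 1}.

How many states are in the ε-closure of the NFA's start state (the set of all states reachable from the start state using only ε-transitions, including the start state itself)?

6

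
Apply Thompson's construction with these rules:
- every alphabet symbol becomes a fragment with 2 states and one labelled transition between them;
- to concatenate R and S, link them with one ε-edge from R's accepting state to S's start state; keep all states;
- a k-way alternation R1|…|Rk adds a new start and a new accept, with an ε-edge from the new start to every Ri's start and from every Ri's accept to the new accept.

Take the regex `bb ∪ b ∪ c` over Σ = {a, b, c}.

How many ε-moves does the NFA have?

Per subexpression:
Each of the 4 symbol leaves contributes 0 ε-transitions.
  bb = 1 ε-transition
  bb ∪ b ∪ c = 7 ε-transitions

7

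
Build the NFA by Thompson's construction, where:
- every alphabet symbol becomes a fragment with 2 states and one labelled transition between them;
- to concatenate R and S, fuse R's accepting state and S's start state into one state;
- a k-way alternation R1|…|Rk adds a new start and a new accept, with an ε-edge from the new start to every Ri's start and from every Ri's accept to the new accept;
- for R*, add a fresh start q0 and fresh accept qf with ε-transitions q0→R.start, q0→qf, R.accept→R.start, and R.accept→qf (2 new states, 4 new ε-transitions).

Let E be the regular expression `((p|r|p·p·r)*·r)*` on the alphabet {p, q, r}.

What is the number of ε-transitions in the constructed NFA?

14

Per subexpression:
Each of the 6 symbol leaves contributes 0 ε-transitions.
  p·p·r → 0 ε-transitions
  p|r|p·p·r → 6 ε-transitions
  (p|r|p·p·r)* → 10 ε-transitions
  (p|r|p·p·r)*·r → 10 ε-transitions
  ((p|r|p·p·r)*·r)* → 14 ε-transitions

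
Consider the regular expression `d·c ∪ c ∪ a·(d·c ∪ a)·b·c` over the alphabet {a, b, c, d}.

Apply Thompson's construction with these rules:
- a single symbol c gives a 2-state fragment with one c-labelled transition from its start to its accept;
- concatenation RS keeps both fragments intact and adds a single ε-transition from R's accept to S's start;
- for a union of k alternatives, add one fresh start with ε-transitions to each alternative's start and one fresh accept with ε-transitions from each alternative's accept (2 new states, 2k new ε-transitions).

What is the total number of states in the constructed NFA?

By structural recursion:
Each of the 9 symbol leaves contributes a 2-state fragment.
  d·c → 4 states
  d·c → 4 states
  d·c ∪ a → 8 states
  a·(d·c ∪ a)·b·c → 14 states
  d·c ∪ c ∪ a·(d·c ∪ a)·b·c → 22 states

22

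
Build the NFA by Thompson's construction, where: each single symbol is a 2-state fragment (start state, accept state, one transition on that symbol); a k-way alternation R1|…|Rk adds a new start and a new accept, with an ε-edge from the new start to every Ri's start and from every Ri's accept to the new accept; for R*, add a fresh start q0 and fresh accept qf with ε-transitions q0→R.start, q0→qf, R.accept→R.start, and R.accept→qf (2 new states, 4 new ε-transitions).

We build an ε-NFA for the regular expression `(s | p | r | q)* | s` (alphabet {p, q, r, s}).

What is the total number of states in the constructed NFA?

16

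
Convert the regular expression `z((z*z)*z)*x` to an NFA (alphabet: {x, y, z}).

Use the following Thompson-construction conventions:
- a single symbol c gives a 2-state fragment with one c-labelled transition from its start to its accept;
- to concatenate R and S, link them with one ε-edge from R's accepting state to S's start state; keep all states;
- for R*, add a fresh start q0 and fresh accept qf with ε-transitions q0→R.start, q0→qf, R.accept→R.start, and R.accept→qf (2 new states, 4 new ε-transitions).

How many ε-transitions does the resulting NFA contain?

16

By structural recursion:
Each of the 5 symbol leaves contributes 0 ε-transitions.
  z* : 4 ε-transitions
  z*z : 5 ε-transitions
  (z*z)* : 9 ε-transitions
  (z*z)*z : 10 ε-transitions
  ((z*z)*z)* : 14 ε-transitions
  z((z*z)*z)*x : 16 ε-transitions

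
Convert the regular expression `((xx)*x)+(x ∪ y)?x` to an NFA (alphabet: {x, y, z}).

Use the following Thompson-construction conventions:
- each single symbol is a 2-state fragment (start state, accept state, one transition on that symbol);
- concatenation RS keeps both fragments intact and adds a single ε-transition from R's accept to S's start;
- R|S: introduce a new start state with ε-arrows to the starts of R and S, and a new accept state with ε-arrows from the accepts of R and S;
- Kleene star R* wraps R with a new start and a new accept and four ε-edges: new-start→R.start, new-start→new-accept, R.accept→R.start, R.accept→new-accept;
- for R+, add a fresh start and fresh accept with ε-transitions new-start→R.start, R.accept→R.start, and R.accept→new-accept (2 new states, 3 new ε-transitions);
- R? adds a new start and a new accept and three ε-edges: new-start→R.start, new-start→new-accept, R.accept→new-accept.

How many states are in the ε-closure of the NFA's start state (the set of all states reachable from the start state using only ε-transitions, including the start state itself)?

Let C(F) = |ε-closure(F.start)| within fragment F, and note whether F accepts ε. Symbol fragments have C = 1 and do not accept ε. Then:
  xx — |ε-closure| equals the left operand's closure size = 1 (its accept is not ε-reachable, so the closure stops there)
  (xx)* — |ε-closure| = 1 (new start) + 1 (body) + 1 (new accept) = 3
  (xx)*x — the left operand accepts ε, so the closure extends into the next operand (via the concat ε-link); |ε-closure| = 3 + 1 = 4
  ((xx)*x)+ — |ε-closure| = 1 + 4 = 5 (the body doesn't accept ε, so the new accept is not reached)
  x ∪ y — new start ε-reaches every alternative's start; none of them accept ε, so the new accept is not reached: |ε-closure| = 1 + 1 + 1 = 3
  (x ∪ y)? — new start has ε-edges to the inner start and to the new accept, so |ε-closure| = 2 + 3 = 5
  ((xx)*x)+(x ∪ y)?x — |ε-closure| equals the left operand's closure size = 5 (its accept is not ε-reachable, so the closure stops there)

5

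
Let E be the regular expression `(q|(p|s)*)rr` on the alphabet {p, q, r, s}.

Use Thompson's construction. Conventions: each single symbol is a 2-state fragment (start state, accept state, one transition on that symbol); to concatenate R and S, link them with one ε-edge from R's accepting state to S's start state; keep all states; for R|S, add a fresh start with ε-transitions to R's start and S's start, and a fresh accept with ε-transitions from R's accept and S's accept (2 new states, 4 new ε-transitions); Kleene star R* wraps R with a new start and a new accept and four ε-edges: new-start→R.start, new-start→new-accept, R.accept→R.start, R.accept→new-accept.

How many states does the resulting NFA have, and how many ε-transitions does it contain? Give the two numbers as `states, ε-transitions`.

16, 14

By structural recursion:
Each of the 5 symbol leaves contributes 2 states and 0 ε-transitions.
  p|s → 6 states, 4 ε-transitions
  (p|s)* → 8 states, 8 ε-transitions
  q|(p|s)* → 12 states, 12 ε-transitions
  (q|(p|s)*)rr → 16 states, 14 ε-transitions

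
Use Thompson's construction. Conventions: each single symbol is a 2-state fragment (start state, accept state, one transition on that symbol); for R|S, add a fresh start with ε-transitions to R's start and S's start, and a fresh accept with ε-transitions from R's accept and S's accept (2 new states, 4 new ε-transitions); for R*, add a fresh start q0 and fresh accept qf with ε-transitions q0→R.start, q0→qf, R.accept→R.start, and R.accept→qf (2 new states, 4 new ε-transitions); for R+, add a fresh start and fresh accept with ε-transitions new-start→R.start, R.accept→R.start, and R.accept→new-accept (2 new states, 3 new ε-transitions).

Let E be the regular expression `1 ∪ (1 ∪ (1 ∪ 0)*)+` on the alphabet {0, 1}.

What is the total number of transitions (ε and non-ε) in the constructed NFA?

23

By structural recursion:
Each of the 4 symbol leaves contributes 1 transition (1 symbol, 0 ε).
  1 ∪ 0 = 6 transitions (2 symbol, 4 ε)
  (1 ∪ 0)* = 10 transitions (2 symbol, 8 ε)
  1 ∪ (1 ∪ 0)* = 15 transitions (3 symbol, 12 ε)
  (1 ∪ (1 ∪ 0)*)+ = 18 transitions (3 symbol, 15 ε)
  1 ∪ (1 ∪ (1 ∪ 0)*)+ = 23 transitions (4 symbol, 19 ε)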